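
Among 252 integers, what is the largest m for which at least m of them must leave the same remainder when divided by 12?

21

If each of the 12 residue classes modulo 12 held at most 20, the total would be at most 12 × 20 = 240 < 252, a contradiction.
So at least one holds ⌈252/12⌉ = 21.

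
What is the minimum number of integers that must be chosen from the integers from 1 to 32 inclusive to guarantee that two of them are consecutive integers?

Partition {1, …, 32} into 16 pairs: {1,2}, {3,4}, …, {31,32}.
Choosing 16 integers — say the 16 even numbers 2, 4, …, 32 — takes one from each pair and avoids the property.
Choosing 17 forces two into the same pair by pigeonhole, and those are consecutive. So 17.

17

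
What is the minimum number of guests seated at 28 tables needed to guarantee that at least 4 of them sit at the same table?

85

There are 28 tables acting as pigeonholes.
With 28 × 3 = 84 guests we could place exactly 3 in each, with no class reaching 4.
One more forces some class to hold 4, so 84 + 1 = 85.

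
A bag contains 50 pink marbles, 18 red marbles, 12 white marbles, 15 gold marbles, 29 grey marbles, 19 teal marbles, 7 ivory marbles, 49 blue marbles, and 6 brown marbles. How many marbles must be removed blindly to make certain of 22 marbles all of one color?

141

Treat the 9 colors as pigeonholes.
In the worst case we take at most 21 of each color, but all 18 red, all 12 white, all 15 gold, all 19 teal, all 7 ivory, and all 6 brown (fewer than 21), giving 21 + 18 + 12 + 15 + 21 + 19 + 7 + 21 + 6 = 140.
One more marble then forces some color to 22, so 140 + 1 = 141.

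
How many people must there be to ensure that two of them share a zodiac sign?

There are 12 zodiac signs acting as pigeonholes.
With 12 people we could place one in each, avoiding any repeat.
One more forces some class to hold 2, so 12 + 1 = 13.

13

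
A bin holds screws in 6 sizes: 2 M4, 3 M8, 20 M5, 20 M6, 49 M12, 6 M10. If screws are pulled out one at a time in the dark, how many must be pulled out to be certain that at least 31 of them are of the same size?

Treat the 6 sizes as pigeonholes.
In the worst case we take at most 30 of each size, but all 2 M4, all 3 M8, all 20 M5, all 20 M6, and all 6 M10 (fewer than 30), giving 2 + 3 + 20 + 20 + 30 + 6 = 81.
One more screw then forces some size to 31, so 81 + 1 = 82.

82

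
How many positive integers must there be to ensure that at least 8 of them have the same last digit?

71

There are 10 possible last digits acting as pigeonholes.
With 10 × 7 = 70 positive integers we could place exactly 7 in each, with no class reaching 8.
One more forces some class to hold 8, so 70 + 1 = 71.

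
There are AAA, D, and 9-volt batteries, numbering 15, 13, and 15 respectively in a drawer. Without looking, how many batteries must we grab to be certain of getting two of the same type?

The worst case takes 1 battery of each type without reaching 2 of any: 3 × 1 = 3.
The next battery must bring some type to 2, so 3 + 1 = 4.

4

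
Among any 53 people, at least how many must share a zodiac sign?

5

The 53 people fall into 12 zodiac signs.
If each of the 12 zodiac signs held at most 4, the total would be at most 12 × 4 = 48 < 53, a contradiction.
So at least one holds ⌈53/12⌉ = 5.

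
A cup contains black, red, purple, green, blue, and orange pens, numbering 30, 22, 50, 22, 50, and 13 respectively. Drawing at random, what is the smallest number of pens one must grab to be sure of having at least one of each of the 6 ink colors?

The hardest ink color to obtain is orange: we could draw every other pen first — 187 − 13 = 174 pens — without a single orange one.
The next draw must be orange, so 174 + 1 = 175.

175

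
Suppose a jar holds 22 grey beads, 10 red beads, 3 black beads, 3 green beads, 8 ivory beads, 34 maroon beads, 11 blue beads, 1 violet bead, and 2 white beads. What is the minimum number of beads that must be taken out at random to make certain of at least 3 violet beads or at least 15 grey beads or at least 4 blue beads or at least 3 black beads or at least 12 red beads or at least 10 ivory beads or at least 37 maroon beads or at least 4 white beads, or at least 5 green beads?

78

The worst case stops just short of every target: 14 grey, all 10 red, 2 black, all 3 green, all 8 ivory, all 34 maroon, 3 blue, all 1 violet, all 2 white — 14 + 10 + 2 + 3 + 8 + 34 + 3 + 1 + 2 = 77 beads.
One more bead must push some color to its target, so 77 + 1 = 78.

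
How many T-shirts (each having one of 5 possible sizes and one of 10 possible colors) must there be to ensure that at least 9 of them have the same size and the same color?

401

There are 5 × 10 = 50 (size, color) combinations acting as pigeonholes.
With 50 × 8 = 400 T-shirts we could place exactly 8 in each, with no (size, color) pair reaching 9.
One more forces some (size, color) pair to hold 9, so 400 + 1 = 401.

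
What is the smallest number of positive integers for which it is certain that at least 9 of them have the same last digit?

81

There are 10 possible last digits acting as pigeonholes.
With 10 × 8 = 80 positive integers we could place exactly 8 in each, with no class reaching 9.
One more forces some class to hold 9, so 80 + 1 = 81.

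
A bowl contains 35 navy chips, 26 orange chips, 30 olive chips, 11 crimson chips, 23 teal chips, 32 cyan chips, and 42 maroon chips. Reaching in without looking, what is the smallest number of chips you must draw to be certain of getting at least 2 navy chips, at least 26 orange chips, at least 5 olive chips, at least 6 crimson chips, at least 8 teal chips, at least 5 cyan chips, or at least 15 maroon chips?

61

Each of the 7 colors has its own threshold; avoid all of them simultaneously.
The worst case stops just short of every target: 1 navy, 25 orange, 4 olive, 5 crimson, 7 teal, 4 cyan, 14 maroon — 1 + 25 + 4 + 5 + 7 + 4 + 14 = 60 chips.
One more chip must push some color to its target, so 60 + 1 = 61.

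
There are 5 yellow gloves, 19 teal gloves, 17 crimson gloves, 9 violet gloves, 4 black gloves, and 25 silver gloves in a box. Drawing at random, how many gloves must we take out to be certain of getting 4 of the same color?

19

The worst case takes 3 gloves of each color without reaching 4 of any: 6 × 3 = 18.
The next glove must bring some color to 4, so 18 + 1 = 19.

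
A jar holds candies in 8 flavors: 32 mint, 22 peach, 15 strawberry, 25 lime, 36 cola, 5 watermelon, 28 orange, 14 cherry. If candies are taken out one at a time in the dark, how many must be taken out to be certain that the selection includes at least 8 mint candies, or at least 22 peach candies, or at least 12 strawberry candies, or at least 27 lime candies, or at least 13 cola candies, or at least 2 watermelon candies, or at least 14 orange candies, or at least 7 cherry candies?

97

The worst case stops just short of every target: 7 mint, 21 peach, 11 strawberry, all 25 lime, 12 cola, 1 watermelon, 13 orange, 6 cherry — 7 + 21 + 11 + 25 + 12 + 1 + 13 + 6 = 96 candies.
One more candy must push some flavor to its target, so 96 + 1 = 97.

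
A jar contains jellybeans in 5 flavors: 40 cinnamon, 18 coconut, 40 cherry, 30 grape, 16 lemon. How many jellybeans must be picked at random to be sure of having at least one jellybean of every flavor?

129

The hardest flavor to obtain is lemon: we could draw every other jellybean first — 144 − 16 = 128 jellybeans — without a single lemon one.
The next draw must be lemon, so 128 + 1 = 129.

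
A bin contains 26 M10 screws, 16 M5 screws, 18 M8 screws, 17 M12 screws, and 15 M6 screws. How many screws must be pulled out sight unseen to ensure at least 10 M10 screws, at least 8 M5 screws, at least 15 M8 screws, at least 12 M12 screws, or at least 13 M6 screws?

The worst case stops just short of every target: 9 M10, 7 M5, 14 M8, 11 M12, 12 M6 — 9 + 7 + 14 + 11 + 12 = 53 screws.
One more screw must push some size to its target, so 53 + 1 = 54.

54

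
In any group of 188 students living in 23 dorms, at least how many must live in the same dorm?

9

The 188 students fall into 23 dorms.
If each of the 23 dorms held at most 8, the total would be at most 23 × 8 = 184 < 188, a contradiction.
So at least one holds ⌈188/23⌉ = 9.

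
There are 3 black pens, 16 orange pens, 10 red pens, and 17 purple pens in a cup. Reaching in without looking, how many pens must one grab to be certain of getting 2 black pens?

The worst case draws every non-black pen first: 16 + 10 + 17 = 43.
The next 2 draws are then forced to be black, giving 43 + 2 = 45.

45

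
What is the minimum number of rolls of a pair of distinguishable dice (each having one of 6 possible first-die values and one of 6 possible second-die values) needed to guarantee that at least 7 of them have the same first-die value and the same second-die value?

There are 6 × 6 = 36 (first-die value, second-die value) combinations acting as pigeonholes.
With 36 × 6 = 216 rolls of a pair of distinguishable dice we could place exactly 6 in each, with no (first-die value, second-die value) pair reaching 7.
One more forces some (first-die value, second-die value) pair to hold 7, so 216 + 1 = 217.

217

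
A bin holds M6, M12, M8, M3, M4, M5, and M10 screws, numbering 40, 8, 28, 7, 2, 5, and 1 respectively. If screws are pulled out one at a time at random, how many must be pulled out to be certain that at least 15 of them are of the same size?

52

Treat the 7 sizes as pigeonholes.
In the worst case we take at most 14 of each size, but all 8 M12, all 7 M3, all 2 M4, all 5 M5, and all 1 M10 (fewer than 14), giving 14 + 8 + 14 + 7 + 2 + 5 + 1 = 51.
One more screw then forces some size to 15, so 51 + 1 = 52.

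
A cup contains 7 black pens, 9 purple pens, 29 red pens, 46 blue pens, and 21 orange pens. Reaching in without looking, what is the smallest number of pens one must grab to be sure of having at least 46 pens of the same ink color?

112

Treat the 5 ink colors as pigeonholes.
In the worst case we take at most 45 of each ink color, but all 7 black, all 9 purple, all 29 red, and all 21 orange (fewer than 45), giving 7 + 9 + 29 + 45 + 21 = 111.
One more pen then forces some ink color to 46, so 111 + 1 = 112.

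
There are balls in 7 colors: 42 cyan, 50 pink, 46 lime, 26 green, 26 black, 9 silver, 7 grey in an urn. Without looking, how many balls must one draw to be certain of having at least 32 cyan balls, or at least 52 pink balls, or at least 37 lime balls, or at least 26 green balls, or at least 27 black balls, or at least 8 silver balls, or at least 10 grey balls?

183

The worst case stops just short of every target: 31 cyan, all 50 pink, 36 lime, 25 green, 26 black, 7 silver, all 7 grey — 31 + 50 + 36 + 25 + 26 + 7 + 7 = 182 balls.
One more ball must push some color to its target, so 182 + 1 = 183.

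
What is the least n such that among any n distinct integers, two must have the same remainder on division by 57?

58

Use the pigeonhole principle on residue classes: two integers differ by a multiple of 57 exactly when they share a remainder mod 57.
There are 57 residue classes mod 57, so 57 integers can all lie in distinct classes.
One more integer must repeat a residue, giving a difference divisible by 57. So n = 57 + 1 = 58.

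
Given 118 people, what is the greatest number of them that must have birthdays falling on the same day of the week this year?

17

The 118 people fall into 7 days of the week.
If each of the 7 days of the week held at most 16, the total would be at most 7 × 16 = 112 < 118, a contradiction.
So at least one holds ⌈118/7⌉ = 17.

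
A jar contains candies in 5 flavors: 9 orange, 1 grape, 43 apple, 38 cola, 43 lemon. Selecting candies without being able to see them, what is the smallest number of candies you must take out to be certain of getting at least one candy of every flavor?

134

The hardest flavor to obtain is grape: we could draw every other candy first — 134 − 1 = 133 candies — without a single grape one.
The next draw must be grape, so 133 + 1 = 134.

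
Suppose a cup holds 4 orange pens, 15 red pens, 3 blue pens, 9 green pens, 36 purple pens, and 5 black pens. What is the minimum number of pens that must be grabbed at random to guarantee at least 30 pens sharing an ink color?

In the worst case we take at most 29 of each ink color, but all 4 orange, all 15 red, all 3 blue, all 9 green, and all 5 black (fewer than 29), giving 4 + 15 + 3 + 9 + 29 + 5 = 65.
One more pen then forces some ink color to 30, so 65 + 1 = 66.

66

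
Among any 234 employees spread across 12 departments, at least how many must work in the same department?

20

The 234 employees fall into 12 departments.
If each of the 12 departments held at most 19, the total would be at most 12 × 19 = 228 < 234, a contradiction.
So at least one holds ⌈234/12⌉ = 20.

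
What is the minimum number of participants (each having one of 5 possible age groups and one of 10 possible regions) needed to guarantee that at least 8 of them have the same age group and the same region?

There are 5 × 10 = 50 (age group, region) combinations acting as pigeonholes.
With 50 × 7 = 350 participants we could place exactly 7 in each, with no (age group, region) pair reaching 8.
One more forces some (age group, region) pair to hold 8, so 350 + 1 = 351.

351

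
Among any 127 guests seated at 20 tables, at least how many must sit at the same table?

7

If each of the 20 tables held at most 6, the total would be at most 20 × 6 = 120 < 127, a contradiction.
So at least one holds ⌈127/20⌉ = 7.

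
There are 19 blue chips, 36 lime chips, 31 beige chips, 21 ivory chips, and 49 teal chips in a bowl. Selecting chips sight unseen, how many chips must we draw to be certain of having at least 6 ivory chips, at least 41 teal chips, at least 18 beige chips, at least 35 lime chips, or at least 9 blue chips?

The worst case stops just short of every target: 8 blue, 34 lime, 17 beige, 5 ivory, 40 teal — 8 + 34 + 17 + 5 + 40 = 104 chips.
One more chip must push some color to its target, so 104 + 1 = 105.

105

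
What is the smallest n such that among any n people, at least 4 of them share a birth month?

There are 12 months of the year acting as pigeonholes.
With 12 × 3 = 36 people we could place exactly 3 in each, with no class reaching 4.
One more forces some class to hold 4, so 36 + 1 = 37.

37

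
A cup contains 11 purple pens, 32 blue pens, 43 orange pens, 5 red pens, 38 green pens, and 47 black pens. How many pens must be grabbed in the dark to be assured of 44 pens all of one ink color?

In the worst case we take at most 43 of each ink color, but all 11 purple, all 32 blue, all 5 red, and all 38 green (fewer than 43), giving 11 + 32 + 43 + 5 + 38 + 43 = 172.
One more pen then forces some ink color to 44, so 172 + 1 = 173.

173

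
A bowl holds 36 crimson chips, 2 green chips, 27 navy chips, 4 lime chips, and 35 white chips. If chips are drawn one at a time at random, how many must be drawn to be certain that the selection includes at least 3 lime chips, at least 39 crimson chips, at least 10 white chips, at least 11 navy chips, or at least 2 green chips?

The worst case stops just short of every target: all 36 crimson, 1 green, 10 navy, 2 lime, 9 white — 36 + 1 + 10 + 2 + 9 = 58 chips.
One more chip must push some color to its target, so 58 + 1 = 59.

59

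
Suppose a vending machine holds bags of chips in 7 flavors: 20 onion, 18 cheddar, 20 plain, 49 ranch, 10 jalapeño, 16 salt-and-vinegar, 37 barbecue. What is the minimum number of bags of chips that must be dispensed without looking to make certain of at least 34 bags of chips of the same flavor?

151

In the worst case we take at most 33 of each flavor, but all 20 onion, all 18 cheddar, all 20 plain, all 10 jalapeño, and all 16 salt-and-vinegar (fewer than 33), giving 20 + 18 + 20 + 33 + 10 + 16 + 33 = 150.
One more bag of chips then forces some flavor to 34, so 150 + 1 = 151.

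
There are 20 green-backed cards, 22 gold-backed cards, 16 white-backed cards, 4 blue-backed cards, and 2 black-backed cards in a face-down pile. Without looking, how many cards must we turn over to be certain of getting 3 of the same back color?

11

Treat the 5 back colors as pigeonholes.
The worst case takes 2 cards of each back color without reaching 3 of any: 5 × 2 = 10.
The next card must bring some back color to 3, so 10 + 1 = 11.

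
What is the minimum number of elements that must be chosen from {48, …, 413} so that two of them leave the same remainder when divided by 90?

91

Group the integers by remainder mod 90; there are 90 residue classes, each nonempty in this range.
Choosing one from each class (90 integers) avoids any shared remainder.
One more choice must repeat a class, so two differ by a multiple of 90. Hence 90 + 1 = 91.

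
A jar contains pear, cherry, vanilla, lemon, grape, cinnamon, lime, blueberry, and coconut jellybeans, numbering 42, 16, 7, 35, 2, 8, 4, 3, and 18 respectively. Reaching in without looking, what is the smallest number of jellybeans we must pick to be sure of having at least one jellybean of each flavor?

134

The hardest flavor to obtain is grape: we could draw every other jellybean first — 135 − 2 = 133 jellybeans — without a single grape one.
The next draw must be grape, so 133 + 1 = 134.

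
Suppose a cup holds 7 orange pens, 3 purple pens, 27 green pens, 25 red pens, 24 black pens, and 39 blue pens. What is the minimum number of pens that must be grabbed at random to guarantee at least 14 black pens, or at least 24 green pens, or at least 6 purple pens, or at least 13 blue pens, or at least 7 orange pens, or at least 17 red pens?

Each of the 6 ink colors has its own threshold; avoid all of them simultaneously.
The worst case stops just short of every target: 6 orange, all 3 purple, 23 green, 16 red, 13 black, 12 blue — 6 + 3 + 23 + 16 + 13 + 12 = 73 pens.
One more pen must push some ink color to its target, so 73 + 1 = 74.

74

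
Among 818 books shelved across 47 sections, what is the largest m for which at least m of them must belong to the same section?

The 818 books fall into 47 sections.
If each of the 47 sections held at most 17, the total would be at most 47 × 17 = 799 < 818, a contradiction.
So at least one holds ⌈818/47⌉ = 18.

18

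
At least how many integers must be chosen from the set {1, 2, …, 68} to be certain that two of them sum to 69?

35

Partition {1, …, 68} into 34 pairs: {1,68}, {2,67}, …, {34,35}.
Choosing 34 integers — say the integers 1 through 34 — takes one from each pair and avoids the property.
Choosing 35 forces two into the same pair by pigeonhole, and those sum to 69. So 35.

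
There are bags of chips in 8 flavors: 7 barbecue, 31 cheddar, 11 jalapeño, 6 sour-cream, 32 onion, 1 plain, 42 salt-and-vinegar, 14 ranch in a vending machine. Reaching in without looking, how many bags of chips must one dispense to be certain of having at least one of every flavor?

144

The hardest flavor to obtain is plain: we could draw every other bag of chips first — 144 − 1 = 143 bags of chips — without a single plain one.
The next draw must be plain, so 143 + 1 = 144.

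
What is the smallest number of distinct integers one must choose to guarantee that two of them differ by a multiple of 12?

Use the pigeonhole principle on residue classes: two integers differ by a multiple of 12 exactly when they share a remainder mod 12.
There are 12 residue classes mod 12, so 12 integers can all lie in distinct classes.
One more integer must repeat a residue, giving a difference divisible by 12. So n = 12 + 1 = 13.

13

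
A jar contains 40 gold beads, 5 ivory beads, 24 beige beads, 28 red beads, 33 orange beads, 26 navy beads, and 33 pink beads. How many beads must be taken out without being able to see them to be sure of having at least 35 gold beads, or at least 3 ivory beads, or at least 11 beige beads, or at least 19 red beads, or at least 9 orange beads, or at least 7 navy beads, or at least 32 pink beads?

Each of the 7 colors has its own threshold; avoid all of them simultaneously.
The worst case stops just short of every target: 34 gold, 2 ivory, 10 beige, 18 red, 8 orange, 6 navy, 31 pink — 34 + 2 + 10 + 18 + 8 + 6 + 31 = 109 beads.
One more bead must push some color to its target, so 109 + 1 = 110.

110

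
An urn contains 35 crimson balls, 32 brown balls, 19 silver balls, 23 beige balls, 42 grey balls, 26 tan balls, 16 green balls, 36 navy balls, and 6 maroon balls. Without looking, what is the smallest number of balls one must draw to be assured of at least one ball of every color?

230

The hardest color to obtain is maroon: we could draw every other ball first — 235 − 6 = 229 balls — without a single maroon one.
The next draw must be maroon, so 229 + 1 = 230.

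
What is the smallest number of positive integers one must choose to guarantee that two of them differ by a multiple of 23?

Two integers differ by a multiple of 23 exactly when they share a remainder mod 23.
There are 23 residue classes mod 23, so 23 integers can all lie in distinct classes.
One more integer must repeat a residue, giving a difference divisible by 23. So n = 23 + 1 = 24.

24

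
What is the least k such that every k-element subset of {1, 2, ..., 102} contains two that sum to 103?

Partition {1, …, 102} into 51 pairs: {1,102}, {2,101}, …, {51,52}.
Choosing 51 integers — say the integers 1 through 51 — takes one from each pair and avoids the property.
Choosing 52 forces two into the same pair by pigeonhole, and those sum to 103. So 52.

52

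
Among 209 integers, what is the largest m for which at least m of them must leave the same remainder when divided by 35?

The 209 integers fall into 35 residue classes modulo 35.
If each of the 35 residue classes modulo 35 held at most 5, the total would be at most 35 × 5 = 175 < 209, a contradiction.
So at least one holds ⌈209/35⌉ = 6.

6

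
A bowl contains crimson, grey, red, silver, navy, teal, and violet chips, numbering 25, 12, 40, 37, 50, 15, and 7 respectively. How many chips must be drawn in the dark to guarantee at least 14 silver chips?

The worst case draws every non-silver chip first: 25 + 12 + 40 + 50 + 15 + 7 = 149.
The next 14 draws are then forced to be silver, giving 149 + 14 = 163.

163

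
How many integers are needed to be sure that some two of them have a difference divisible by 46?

Two integers differ by a multiple of 46 exactly when they share a remainder mod 46.
There are 46 residue classes mod 46, so 46 integers can all lie in distinct classes.
One more integer must repeat a residue, giving a difference divisible by 46. So n = 46 + 1 = 47.

47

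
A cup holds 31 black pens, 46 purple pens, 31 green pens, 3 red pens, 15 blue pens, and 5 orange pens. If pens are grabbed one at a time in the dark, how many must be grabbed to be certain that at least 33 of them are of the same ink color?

Treat the 6 ink colors as pigeonholes.
In the worst case we take at most 32 of each ink color, but all 31 black, all 31 green, all 3 red, all 15 blue, and all 5 orange (fewer than 32), giving 31 + 32 + 31 + 3 + 15 + 5 = 117.
One more pen then forces some ink color to 33, so 117 + 1 = 118.

118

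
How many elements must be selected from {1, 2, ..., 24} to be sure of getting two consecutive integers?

Partition {1, …, 24} into 12 pairs: {1,2}, {3,4}, …, {23,24}.
Choosing 12 integers — say the 12 even numbers 2, 4, …, 24 — takes one from each pair and avoids the property.
Choosing 13 forces two into the same pair by pigeonhole, and those are consecutive. So 13.

13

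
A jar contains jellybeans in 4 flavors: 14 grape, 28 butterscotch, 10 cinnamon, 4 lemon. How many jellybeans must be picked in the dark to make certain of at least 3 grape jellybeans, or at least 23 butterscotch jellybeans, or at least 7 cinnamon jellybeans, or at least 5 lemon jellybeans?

35

Each of the 4 flavors has its own threshold; avoid all of them simultaneously.
The worst case stops just short of every target: 2 grape, 22 butterscotch, 6 cinnamon, 4 lemon — 2 + 22 + 6 + 4 = 34 jellybeans.
One more jellybean must push some flavor to its target, so 34 + 1 = 35.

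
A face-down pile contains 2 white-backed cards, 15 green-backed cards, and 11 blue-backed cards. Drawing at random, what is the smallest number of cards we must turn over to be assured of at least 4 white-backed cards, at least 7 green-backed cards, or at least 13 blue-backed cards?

Each of the 3 back colors has its own threshold; avoid all of them simultaneously.
The worst case stops just short of every target: all 2 white-backed, 6 green-backed, all 11 blue-backed — 2 + 6 + 11 = 19 cards.
One more card must push some back color to its target, so 19 + 1 = 20.

20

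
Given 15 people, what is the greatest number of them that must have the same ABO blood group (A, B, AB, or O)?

4

If each of the 4 ABO blood groups held at most 3, the total would be at most 4 × 3 = 12 < 15, a contradiction.
So at least one holds ⌈15/4⌉ = 4.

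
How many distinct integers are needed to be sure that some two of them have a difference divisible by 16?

Use the pigeonhole principle on residue classes: two integers differ by a multiple of 16 exactly when they share a remainder mod 16.
There are 16 residue classes mod 16, so 16 integers can all lie in distinct classes.
One more integer must repeat a residue, giving a difference divisible by 16. So n = 16 + 1 = 17.

17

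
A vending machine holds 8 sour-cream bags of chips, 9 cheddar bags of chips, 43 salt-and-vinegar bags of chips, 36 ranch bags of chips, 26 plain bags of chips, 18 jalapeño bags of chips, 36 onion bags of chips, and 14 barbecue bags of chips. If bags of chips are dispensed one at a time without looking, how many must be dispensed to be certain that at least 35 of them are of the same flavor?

Treat the 8 flavors as pigeonholes.
In the worst case we take at most 34 of each flavor, but all 8 sour-cream, all 9 cheddar, all 26 plain, all 18 jalapeño, and all 14 barbecue (fewer than 34), giving 8 + 9 + 34 + 34 + 26 + 18 + 34 + 14 = 177.
One more bag of chips then forces some flavor to 35, so 177 + 1 = 178.

178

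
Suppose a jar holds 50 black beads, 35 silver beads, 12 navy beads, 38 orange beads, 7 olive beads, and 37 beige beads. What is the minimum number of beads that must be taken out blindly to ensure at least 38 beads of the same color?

Treat the 6 colors as pigeonholes.
In the worst case we take at most 37 of each color, but all 35 silver, all 12 navy, and all 7 olive (fewer than 37), giving 37 + 35 + 12 + 37 + 7 + 37 = 165.
One more bead then forces some color to 38, so 165 + 1 = 166.

166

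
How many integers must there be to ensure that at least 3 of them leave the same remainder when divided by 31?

There are 31 residue classes modulo 31 acting as pigeonholes.
With 31 × 2 = 62 integers we could place exactly 2 in each, with no class reaching 3.
One more forces some class to hold 3, so 62 + 1 = 63.

63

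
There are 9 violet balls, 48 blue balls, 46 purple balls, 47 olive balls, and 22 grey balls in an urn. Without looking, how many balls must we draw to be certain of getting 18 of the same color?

78

In the worst case we take at most 17 of each color, but all 9 violet (fewer than 17), giving 9 + 17 + 17 + 17 + 17 = 77.
One more ball then forces some color to 18, so 77 + 1 = 78.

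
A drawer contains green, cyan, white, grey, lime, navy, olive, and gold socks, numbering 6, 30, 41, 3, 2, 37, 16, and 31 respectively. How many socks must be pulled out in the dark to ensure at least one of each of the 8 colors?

165

The hardest color to obtain is lime: we could draw every other sock first — 166 − 2 = 164 socks — without a single lime one.
The next draw must be lime, so 164 + 1 = 165.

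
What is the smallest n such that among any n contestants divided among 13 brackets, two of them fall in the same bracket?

14

There are 13 brackets acting as pigeonholes.
With 13 contestants we could place one in each, avoiding any repeat.
One more forces some class to hold 2, so 13 + 1 = 14.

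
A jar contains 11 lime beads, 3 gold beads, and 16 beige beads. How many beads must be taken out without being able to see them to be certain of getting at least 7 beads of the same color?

16

Treat the 3 colors as pigeonholes.
In the worst case we take at most 6 of each color, but all 3 gold (fewer than 6), giving 6 + 3 + 6 = 15.
One more bead then forces some color to 7, so 15 + 1 = 16.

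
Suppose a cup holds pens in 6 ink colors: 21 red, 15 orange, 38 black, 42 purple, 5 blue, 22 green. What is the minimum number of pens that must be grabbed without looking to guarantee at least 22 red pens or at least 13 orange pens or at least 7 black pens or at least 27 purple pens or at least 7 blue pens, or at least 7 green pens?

77

The worst case stops just short of every target: 21 red, 12 orange, 6 black, 26 purple, all 5 blue, 6 green — 21 + 12 + 6 + 26 + 5 + 6 = 76 pens.
One more pen must push some ink color to its target, so 76 + 1 = 77.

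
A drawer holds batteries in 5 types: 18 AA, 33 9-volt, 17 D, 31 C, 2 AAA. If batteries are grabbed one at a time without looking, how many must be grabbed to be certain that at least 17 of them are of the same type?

In the worst case we take at most 16 of each type, but all 2 AAA (fewer than 16), giving 16 + 16 + 16 + 16 + 2 = 66.
One more battery then forces some type to 17, so 66 + 1 = 67.

67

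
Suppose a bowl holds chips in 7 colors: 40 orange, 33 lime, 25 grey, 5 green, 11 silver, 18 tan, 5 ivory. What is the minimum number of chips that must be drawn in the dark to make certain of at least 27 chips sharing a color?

117

Treat the 7 colors as pigeonholes.
In the worst case we take at most 26 of each color, but all 25 grey, all 5 green, all 11 silver, all 18 tan, and all 5 ivory (fewer than 26), giving 26 + 26 + 25 + 5 + 11 + 18 + 5 = 116.
One more chip then forces some color to 27, so 116 + 1 = 117.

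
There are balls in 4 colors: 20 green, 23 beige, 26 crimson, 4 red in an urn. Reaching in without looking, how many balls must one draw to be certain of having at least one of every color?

The hardest color to obtain is red: we could draw every other ball first — 73 − 4 = 69 balls — without a single red one.
The next draw must be red, so 69 + 1 = 70.

70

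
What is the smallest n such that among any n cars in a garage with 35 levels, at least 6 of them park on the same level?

There are 35 levels acting as pigeonholes.
With 35 × 5 = 175 cars we could place exactly 5 in each, with no class reaching 6.
One more forces some class to hold 6, so 175 + 1 = 176.

176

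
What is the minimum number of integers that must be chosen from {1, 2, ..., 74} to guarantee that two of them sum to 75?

38

Partition {1, …, 74} into 37 pairs: {1,74}, {2,73}, …, {37,38}.
Choosing 37 integers — say the integers 1 through 37 — takes one from each pair and avoids the property.
Choosing 38 forces two into the same pair by pigeonhole, and those sum to 75. So 38.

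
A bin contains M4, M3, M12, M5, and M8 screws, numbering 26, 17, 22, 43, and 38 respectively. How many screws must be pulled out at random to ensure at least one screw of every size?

The hardest size to obtain is M3: we could draw every other screw first — 146 − 17 = 129 screws — without a single M3 one.
The next draw must be M3, so 129 + 1 = 130.

130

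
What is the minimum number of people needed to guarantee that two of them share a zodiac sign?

There are 12 zodiac signs acting as pigeonholes.
With 12 people we could place one in each, avoiding any repeat.
One more forces some class to hold 2, so 12 + 1 = 13.

13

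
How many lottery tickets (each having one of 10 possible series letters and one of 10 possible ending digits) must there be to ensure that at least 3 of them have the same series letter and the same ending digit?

201

There are 10 × 10 = 100 (series letter, ending digit) combinations acting as pigeonholes.
With 100 × 2 = 200 lottery tickets we could place exactly 2 in each, with no (series letter, ending digit) pair reaching 3.
One more forces some (series letter, ending digit) pair to hold 3, so 200 + 1 = 201.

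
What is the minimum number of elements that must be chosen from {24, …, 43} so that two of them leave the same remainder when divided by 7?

8

Use the pigeonhole principle on residue classes: group the integers by remainder mod 7; there are 7 residue classes, each nonempty in this range.
Choosing one from each class (7 integers) avoids any shared remainder.
One more choice must repeat a class, so two differ by a multiple of 7. Hence 7 + 1 = 8.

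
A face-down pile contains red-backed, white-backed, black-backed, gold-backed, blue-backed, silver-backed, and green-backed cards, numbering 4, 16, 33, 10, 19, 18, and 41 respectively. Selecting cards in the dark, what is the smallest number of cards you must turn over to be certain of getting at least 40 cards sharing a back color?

Treat the 7 back colors as pigeonholes.
In the worst case we take at most 39 of each back color, but all 4 red-backed, all 16 white-backed, all 33 black-backed, all 10 gold-backed, all 19 blue-backed, and all 18 silver-backed (fewer than 39), giving 4 + 16 + 33 + 10 + 19 + 18 + 39 = 139.
One more card then forces some back color to 40, so 139 + 1 = 140.

140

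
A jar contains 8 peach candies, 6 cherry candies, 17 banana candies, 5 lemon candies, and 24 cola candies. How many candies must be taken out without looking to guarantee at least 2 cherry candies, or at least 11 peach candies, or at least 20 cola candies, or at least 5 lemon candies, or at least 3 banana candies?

The worst case stops just short of every target: all 8 peach, 1 cherry, 2 banana, 4 lemon, 19 cola — 8 + 1 + 2 + 4 + 19 = 34 candies.
One more candy must push some flavor to its target, so 34 + 1 = 35.

35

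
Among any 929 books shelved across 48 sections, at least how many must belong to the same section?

20

The 929 books fall into 48 sections.
If each of the 48 sections held at most 19, the total would be at most 48 × 19 = 912 < 929, a contradiction.
So at least one holds ⌈929/48⌉ = 20.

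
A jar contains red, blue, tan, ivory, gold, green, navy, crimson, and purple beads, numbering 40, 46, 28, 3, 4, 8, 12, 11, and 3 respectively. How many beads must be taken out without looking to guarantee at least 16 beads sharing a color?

87

In the worst case we take at most 15 of each color, but all 3 ivory, all 4 gold, all 8 green, all 12 navy, all 11 crimson, and all 3 purple (fewer than 15), giving 15 + 15 + 15 + 3 + 4 + 8 + 12 + 11 + 3 = 86.
One more bead then forces some color to 16, so 86 + 1 = 87.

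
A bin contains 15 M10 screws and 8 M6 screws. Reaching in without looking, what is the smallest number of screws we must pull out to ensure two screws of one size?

Treat the 2 sizes as pigeonholes.
The worst case takes 1 screw of each size without reaching 2 of any: 2 × 1 = 2.
The next screw must bring some size to 2, so 2 + 1 = 3.

3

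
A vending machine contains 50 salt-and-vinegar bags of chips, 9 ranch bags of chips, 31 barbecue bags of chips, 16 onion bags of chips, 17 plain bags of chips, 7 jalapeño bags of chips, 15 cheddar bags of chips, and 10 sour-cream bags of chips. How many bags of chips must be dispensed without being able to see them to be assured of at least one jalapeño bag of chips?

The worst case draws every non-jalapeño bag of chips first: 50 + 9 + 31 + 16 + 17 + 15 + 10 = 148.
The next draw is then forced to be jalapeño, giving 148 + 1 = 149.

149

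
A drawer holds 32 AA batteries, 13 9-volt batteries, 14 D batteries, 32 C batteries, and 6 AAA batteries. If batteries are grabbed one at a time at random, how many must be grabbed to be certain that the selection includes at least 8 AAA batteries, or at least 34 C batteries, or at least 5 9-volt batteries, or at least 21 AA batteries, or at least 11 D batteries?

73

The worst case stops just short of every target: 20 AA, 4 9-volt, 10 D, all 32 C, all 6 AAA — 20 + 4 + 10 + 32 + 6 = 72 batteries.
One more battery must push some type to its target, so 72 + 1 = 73.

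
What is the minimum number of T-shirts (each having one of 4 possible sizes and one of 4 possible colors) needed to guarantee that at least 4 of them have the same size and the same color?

There are 4 × 4 = 16 (size, color) combinations acting as pigeonholes.
With 16 × 3 = 48 T-shirts we could place exactly 3 in each, with no (size, color) pair reaching 4.
One more forces some (size, color) pair to hold 4, so 48 + 1 = 49.

49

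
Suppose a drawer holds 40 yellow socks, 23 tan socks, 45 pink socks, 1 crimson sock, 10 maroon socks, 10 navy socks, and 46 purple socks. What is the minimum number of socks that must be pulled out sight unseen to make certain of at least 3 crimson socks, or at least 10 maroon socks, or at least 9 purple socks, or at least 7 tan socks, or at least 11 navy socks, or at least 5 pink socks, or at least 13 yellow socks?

Each of the 7 colors has its own threshold; avoid all of them simultaneously.
The worst case stops just short of every target: 12 yellow, 6 tan, 4 pink, all 1 crimson, 9 maroon, 10 navy, 8 purple — 12 + 6 + 4 + 1 + 9 + 10 + 8 = 50 socks.
One more sock must push some color to its target, so 50 + 1 = 51.

51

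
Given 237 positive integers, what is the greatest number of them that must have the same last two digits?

There are 100 possible two-digit endings, which serve as the pigeonholes.
If each of the 100 possible two-digit endings held at most 2, the total would be at most 100 × 2 = 200 < 237, a contradiction.
So at least one holds ⌈237/100⌉ = 3.

3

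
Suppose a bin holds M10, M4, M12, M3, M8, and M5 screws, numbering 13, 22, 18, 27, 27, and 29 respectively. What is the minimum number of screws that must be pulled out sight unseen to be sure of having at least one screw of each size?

124

The hardest size to obtain is M10: we could draw every other screw first — 136 − 13 = 123 screws — without a single M10 one.
The next draw must be M10, so 123 + 1 = 124.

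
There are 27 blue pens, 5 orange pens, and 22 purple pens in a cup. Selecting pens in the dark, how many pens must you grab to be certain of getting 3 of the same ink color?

7

The worst case takes 2 pens of each ink color without reaching 3 of any: 3 × 2 = 6.
The next pen must bring some ink color to 3, so 6 + 1 = 7.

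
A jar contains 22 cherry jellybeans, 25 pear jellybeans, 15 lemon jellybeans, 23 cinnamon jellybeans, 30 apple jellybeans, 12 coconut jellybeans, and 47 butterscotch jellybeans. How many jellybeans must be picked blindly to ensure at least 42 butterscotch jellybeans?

To avoid butterscotch jellybeans as long as possible, exhaust the other 6 flavors first.
The worst case draws every non-butterscotch jellybean first: 22 + 25 + 15 + 23 + 30 + 12 = 127.
The next 42 draws are then forced to be butterscotch, giving 127 + 42 = 169.

169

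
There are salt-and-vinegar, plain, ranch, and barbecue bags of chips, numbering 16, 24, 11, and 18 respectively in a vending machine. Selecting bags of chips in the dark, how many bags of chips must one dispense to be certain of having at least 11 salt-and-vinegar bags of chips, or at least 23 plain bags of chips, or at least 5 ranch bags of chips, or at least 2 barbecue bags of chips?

Each of the 4 flavors has its own threshold; avoid all of them simultaneously.
The worst case stops just short of every target: 10 salt-and-vinegar, 22 plain, 4 ranch, 1 barbecue — 10 + 22 + 4 + 1 = 37 bags of chips.
One more bag of chips must push some flavor to its target, so 37 + 1 = 38.

38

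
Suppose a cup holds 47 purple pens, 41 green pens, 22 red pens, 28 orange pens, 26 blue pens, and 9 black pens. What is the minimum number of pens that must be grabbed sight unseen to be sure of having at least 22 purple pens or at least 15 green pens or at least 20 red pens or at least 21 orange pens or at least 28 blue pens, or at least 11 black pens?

110

The worst case stops just short of every target: 21 purple, 14 green, 19 red, 20 orange, all 26 blue, all 9 black — 21 + 14 + 19 + 20 + 26 + 9 = 109 pens.
One more pen must push some ink color to its target, so 109 + 1 = 110.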